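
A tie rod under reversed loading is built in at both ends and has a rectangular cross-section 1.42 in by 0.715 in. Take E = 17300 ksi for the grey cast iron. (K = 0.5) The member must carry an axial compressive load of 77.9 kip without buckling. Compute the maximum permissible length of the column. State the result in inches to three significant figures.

L_max ≈ 19.5 in

Buckling occurs about the weak axis: I_min = h·b³/12 with b = 0.715 in (the shorter side).
I_min = 1.42×0.715³/12 = 4.325×10^-2 in⁴
At the buckling limit P_cr = P = 7.790×10^4 lb
From P_cr = π²EI/(K·L)²:  L = (1/K)·√(π²EI/P_cr) = (1/0.5)·√(π²×1.73×10^7×4.325×10^-2/7.790×10^4)
L = 19.5 in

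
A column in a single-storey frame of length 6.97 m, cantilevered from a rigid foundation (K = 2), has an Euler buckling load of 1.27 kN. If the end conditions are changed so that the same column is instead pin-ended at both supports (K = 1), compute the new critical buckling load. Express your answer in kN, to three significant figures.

P_cr ≈ 5.08 kN

P_cr ∝ 1/K², so P_cr,new = P_cr,old × (K_old/K_new)² = 1.27 × (2/1)²
= 1.27 × 4.000 = 5.08 kN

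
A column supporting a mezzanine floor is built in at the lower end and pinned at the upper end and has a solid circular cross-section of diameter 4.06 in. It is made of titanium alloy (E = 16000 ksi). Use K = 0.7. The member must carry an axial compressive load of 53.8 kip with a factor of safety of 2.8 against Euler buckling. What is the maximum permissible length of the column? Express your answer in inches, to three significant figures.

I = πd⁴/64 = π×4.06⁴/64 = 13.34 in⁴
Required critical load P_cr = n·P = 2.8 × 53.8 = 150.6 kip = 1.506×10^5 lb
From P_cr = π²EI/(K·L)²:  L = (1/K)·√(π²EI/P_cr) = (1/0.7)·√(π²×1.60×10^7×13.34/1.506×10^5)
L = 169 in

L_max ≈ 169 in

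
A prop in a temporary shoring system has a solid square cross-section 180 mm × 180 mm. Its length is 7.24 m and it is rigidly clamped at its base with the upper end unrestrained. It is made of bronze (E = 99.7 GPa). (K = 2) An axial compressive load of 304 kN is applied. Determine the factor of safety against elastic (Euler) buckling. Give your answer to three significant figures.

n ≈ 1.35

I = a⁴/12 = 180⁴/12 = 8.748×10^7 mm⁴
I = 8.748×10^7 mm⁴ = 8.748×10^-5 m⁴
Effective length L_e = K·L = 2 × 7.24 = 14.48 m
P_cr = π²EI / L_e² = π² × 99.7×10⁹ × 8.748×10^-5 / 14.48² = 4.106×10^5 N
Factor of safety n = P_cr / P = 410.55 / 304 = 1.35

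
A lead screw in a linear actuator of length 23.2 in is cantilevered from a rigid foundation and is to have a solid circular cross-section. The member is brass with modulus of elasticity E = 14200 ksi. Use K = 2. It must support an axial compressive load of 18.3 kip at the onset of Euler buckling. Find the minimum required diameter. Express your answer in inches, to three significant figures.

d ≈ 1.55 in

L_e = K·L = 2 × 23.2 = 46.40 in
Required I = P_cr·L_e²/(π²E) = 1.830×10^4 × 46.40² / (π² × 1.42×10^7) = 0.2811 in⁴
Solid circle: I = πd⁴/64  ⇒  d = (64I/π)^(1/4) = (64×0.2811/π)^(1/4) = 1.55 in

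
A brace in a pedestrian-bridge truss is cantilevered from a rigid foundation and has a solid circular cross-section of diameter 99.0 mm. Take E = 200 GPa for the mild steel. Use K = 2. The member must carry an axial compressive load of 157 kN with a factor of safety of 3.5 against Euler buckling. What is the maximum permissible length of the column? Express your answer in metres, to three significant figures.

I = πd⁴/64 = π×99.0⁴/64 = 4.715×10^6 mm⁴
I = 4.715×10^-6 m⁴
Required critical load P_cr = n·P = 3.5 × 157 = 549.5 kN = 5.495×10^5 N
From P_cr = π²EI/(K·L)²:  L = (1/K)·√(π²EI/P_cr) = (1/2)·√(π²×2.00×10^11×4.715×10^-6/5.495×10^5)
L = 2.06 m

L_max ≈ 2.06 m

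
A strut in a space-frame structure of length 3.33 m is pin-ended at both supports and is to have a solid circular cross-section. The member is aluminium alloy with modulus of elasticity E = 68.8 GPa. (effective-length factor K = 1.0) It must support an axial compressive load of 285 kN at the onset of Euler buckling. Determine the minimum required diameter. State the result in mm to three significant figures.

d ≈ 98.7 mm

L_e = K·L = 1 × 3.33 = 3.330 m
Required I = P_cr·L_e²/(π²E) = 2.850×10^5 × 3.330² / (π² × 6.88×10^10) = 4.654×10^-6 m⁴
I_req = 4.654×10^6 mm⁴
Solid circle: I = πd⁴/64  ⇒  d = (64I/π)^(1/4) = (64×4.654×10^6/π)^(1/4) = 98.7 mm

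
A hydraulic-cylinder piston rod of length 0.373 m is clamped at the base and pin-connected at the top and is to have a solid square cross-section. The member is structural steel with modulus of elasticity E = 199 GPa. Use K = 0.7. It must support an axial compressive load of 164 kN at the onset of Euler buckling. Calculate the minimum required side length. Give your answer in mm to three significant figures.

L_e = K·L = 0.7 × 0.373 = 0.2611 m
Required I = P_cr·L_e²/(π²E) = 1.640×10^5 × 0.2611² / (π² × 1.99×10^11) = 5.693×10^-9 m⁴
I_req = 5.693×10^3 mm⁴
Solid square: I = a⁴/12  ⇒  a = (12I)^(1/4) = (12×5.693×10^3)^(1/4) = 16.2 mm

a ≈ 16.2 mm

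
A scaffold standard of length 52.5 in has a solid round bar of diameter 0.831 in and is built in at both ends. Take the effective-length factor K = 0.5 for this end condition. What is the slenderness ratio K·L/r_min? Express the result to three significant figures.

For a solid circle r = d/4 = 0.831/4 = 0.2078 in
L_e = K·L = 0.5 × 52.5 = 26.25 in
λ = L_e / r_min = 26.250 / 0.2078 = 126

λ ≈ 126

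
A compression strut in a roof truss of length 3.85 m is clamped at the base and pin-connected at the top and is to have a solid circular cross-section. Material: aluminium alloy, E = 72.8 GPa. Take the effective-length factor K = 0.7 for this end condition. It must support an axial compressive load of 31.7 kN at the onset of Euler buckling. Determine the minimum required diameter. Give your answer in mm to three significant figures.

L_e = K·L = 0.7 × 3.85 = 2.695 m
Required I = P_cr·L_e²/(π²E) = 3.170×10^4 × 2.695² / (π² × 7.28×10^10) = 3.204×10^-7 m⁴
I_req = 3.204×10^5 mm⁴
Solid circle: I = πd⁴/64  ⇒  d = (64I/π)^(1/4) = (64×3.204×10^5/π)^(1/4) = 50.5 mm

d ≈ 50.5 mm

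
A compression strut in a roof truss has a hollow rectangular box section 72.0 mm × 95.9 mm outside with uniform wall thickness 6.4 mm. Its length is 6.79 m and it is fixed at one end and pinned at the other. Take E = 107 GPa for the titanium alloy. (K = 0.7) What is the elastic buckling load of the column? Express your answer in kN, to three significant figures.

P_cr ≈ 72.3 kN

Inner dimensions: h_i = 95.9 − 2×6.4 = 83.10 mm, b_i = 72.0 − 2×6.4 = 59.20 mm
Weak-axis I_min = (h_o·b_o³ − h_i·b_i³)/12 with b_o = 72.0, b_i = 59.20 mm (shorter outer/inner sides).
I_min = (95.9×72.0³ − 83.10×59.20³)/12 = 1.546×10^6 mm⁴
I = 1.546×10^6 mm⁴ = 1.546×10^-6 m⁴
Effective length L_e = K·L = 0.7 × 6.79 = 4.753 m
P_cr = π²EI / L_e² = π² × 107×10⁹ × 1.546×10^-6 / 4.753² = 7.228×10^4 N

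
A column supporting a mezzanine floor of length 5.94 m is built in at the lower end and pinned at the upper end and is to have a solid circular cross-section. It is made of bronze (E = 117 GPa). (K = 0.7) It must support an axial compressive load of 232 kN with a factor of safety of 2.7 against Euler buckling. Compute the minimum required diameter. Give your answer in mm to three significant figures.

d ≈ 118 mm

Required P_cr = n·P = 2.7 × 232 = 626.4 kN
L_e = K·L = 0.7 × 5.94 = 4.158 m
Required I = P_cr·L_e²/(π²E) = 6.264×10^5 × 4.158² / (π² × 1.17×10^11) = 9.379×10^-6 m⁴
I_req = 9.379×10^6 mm⁴
Solid circle: I = πd⁴/64  ⇒  d = (64I/π)^(1/4) = (64×9.379×10^6/π)^(1/4) = 118 mm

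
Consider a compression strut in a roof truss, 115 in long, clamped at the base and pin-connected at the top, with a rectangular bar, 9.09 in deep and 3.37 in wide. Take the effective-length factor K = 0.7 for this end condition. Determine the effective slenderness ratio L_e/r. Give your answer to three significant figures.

λ ≈ 82.7

For a rectangle r_min = b/√12 = 3.37/√12 = 0.9728 in
L_e = K·L = 0.7 × 115 = 80.50 in
λ = L_e / r_min = 80.500 / 0.9728 = 82.7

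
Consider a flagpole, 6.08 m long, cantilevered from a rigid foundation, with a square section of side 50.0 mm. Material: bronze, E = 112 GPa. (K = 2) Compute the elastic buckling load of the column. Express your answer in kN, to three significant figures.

I = a⁴/12 = 50.0⁴/12 = 5.208×10^5 mm⁴
I = 5.208×10^5 mm⁴ = 5.208×10^-7 m⁴
Effective length L_e = K·L = 2 × 6.08 = 12.16 m
P_cr = π²EI / L_e² = π² × 112×10⁹ × 5.208×10^-7 / 12.16² = 3.894×10^3 N

P_cr ≈ 3.89 kN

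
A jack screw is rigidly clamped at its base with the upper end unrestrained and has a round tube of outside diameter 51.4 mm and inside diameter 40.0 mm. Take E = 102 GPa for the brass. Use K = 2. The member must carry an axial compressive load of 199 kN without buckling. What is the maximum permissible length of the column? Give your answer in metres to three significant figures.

L_max ≈ 0.524 m

d_o = 51.4 mm, d_i = 40.0 mm
I = π(d_o⁴ − d_i⁴)/64 = π(51.4⁴ − 40.00⁴)/64 = 2.170×10^5 mm⁴
I = 2.170×10^-7 m⁴
At the buckling limit P_cr = P = 1.990×10^5 N
From P_cr = π²EI/(K·L)²:  L = (1/K)·√(π²EI/P_cr) = (1/2)·√(π²×1.02×10^11×2.170×10^-7/1.990×10^5)
L = 0.524 m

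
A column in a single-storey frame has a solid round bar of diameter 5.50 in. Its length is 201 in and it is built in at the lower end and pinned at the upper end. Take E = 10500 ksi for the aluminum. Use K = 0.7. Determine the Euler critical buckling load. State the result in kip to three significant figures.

P_cr ≈ 235 kip

I = πd⁴/64 = π×5.50⁴/64 = 44.92 in⁴
Effective length L_e = K·L = 0.7 × 201 = 140.7 in
P_cr = π²EI / L_e² = π² × 10500×10³ × 44.92 / 140.7² = 2.351×10^5 lb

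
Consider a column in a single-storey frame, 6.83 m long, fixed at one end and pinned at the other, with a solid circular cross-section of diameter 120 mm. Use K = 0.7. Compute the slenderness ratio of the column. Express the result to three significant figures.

λ ≈ 159

For a solid circle r = d/4 = 120/4 = 30.00 mm
L_e = K·L = 0.7 × 6.83 m = 4.781 m = 4781.0 mm
λ = L_e / r_min = 4781.0 / 30.00 = 159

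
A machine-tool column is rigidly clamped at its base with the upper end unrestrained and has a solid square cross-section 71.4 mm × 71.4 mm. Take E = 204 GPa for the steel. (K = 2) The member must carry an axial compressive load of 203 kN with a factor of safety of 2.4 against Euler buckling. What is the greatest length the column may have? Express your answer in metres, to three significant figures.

I = a⁴/12 = 71.4⁴/12 = 2.166×10^6 mm⁴
I = 2.166×10^-6 m⁴
Required critical load P_cr = n·P = 2.4 × 203 = 487.2 kN = 4.872×10^5 N
From P_cr = π²EI/(K·L)²:  L = (1/K)·√(π²EI/P_cr) = (1/2)·√(π²×2.04×10^11×2.166×10^-6/4.872×10^5)
L = 1.50 m

L_max ≈ 1.50 m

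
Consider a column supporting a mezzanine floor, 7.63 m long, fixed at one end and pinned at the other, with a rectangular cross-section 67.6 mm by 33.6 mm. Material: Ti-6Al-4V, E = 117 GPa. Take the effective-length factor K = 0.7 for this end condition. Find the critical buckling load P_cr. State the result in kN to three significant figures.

Buckling occurs about the weak axis: I_min = h·b³/12 with b = 33.6 mm (the shorter side).
I_min = 67.6×33.6³/12 = 2.137×10^5 mm⁴
I = 2.137×10^5 mm⁴ = 2.137×10^-7 m⁴
Effective length L_e = K·L = 0.7 × 7.63 = 5.341 m
P_cr = π²EI / L_e² = π² × 117×10⁹ × 2.137×10^-7 / 5.341² = 8.650×10^3 N

P_cr ≈ 8.65 kN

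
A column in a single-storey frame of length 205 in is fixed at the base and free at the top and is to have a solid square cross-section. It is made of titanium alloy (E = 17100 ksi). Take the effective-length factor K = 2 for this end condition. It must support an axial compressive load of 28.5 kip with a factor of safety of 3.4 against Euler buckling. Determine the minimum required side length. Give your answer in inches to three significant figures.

Required P_cr = n·P = 3.4 × 28.5 = 96.90 kip
L_e = K·L = 2 × 205 = 410.0 in
Required I = P_cr·L_e²/(π²E) = 9.690×10^4 × 410.0² / (π² × 1.71×10^7) = 96.52 in⁴
Solid square: I = a⁴/12  ⇒  a = (12I)^(1/4) = (12×96.52)^(1/4) = 5.83 in

a ≈ 5.83 in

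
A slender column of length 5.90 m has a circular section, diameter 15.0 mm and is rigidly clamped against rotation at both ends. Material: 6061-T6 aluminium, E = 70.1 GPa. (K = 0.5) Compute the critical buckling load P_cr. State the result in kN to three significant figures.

I = πd⁴/64 = π×15.0⁴/64 = 2.485×10^3 mm⁴
I = 2.485×10^3 mm⁴ = 2.485×10^-9 m⁴
Effective length L_e = K·L = 0.5 × 5.90 = 2.950 m
P_cr = π²EI / L_e² = π² × 70.1×10⁹ × 2.485×10^-9 / 2.950² = 197.6 N

P_cr ≈ 0.198 kN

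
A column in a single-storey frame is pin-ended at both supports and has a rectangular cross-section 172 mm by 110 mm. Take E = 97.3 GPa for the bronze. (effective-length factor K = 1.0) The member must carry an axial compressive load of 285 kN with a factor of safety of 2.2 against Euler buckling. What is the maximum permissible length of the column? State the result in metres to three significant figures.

L_max ≈ 5.41 m

Buckling occurs about the weak axis: I_min = h·b³/12 with b = 110 mm (the shorter side).
I_min = 172×110³/12 = 1.908×10^7 mm⁴
I = 1.908×10^-5 m⁴
Required critical load P_cr = n·P = 2.2 × 285 = 627.0 kN = 6.270×10^5 N
From P_cr = π²EI/(K·L)²:  L = (1/K)·√(π²EI/P_cr) = (1/1)·√(π²×9.73×10^10×1.908×10^-5/6.270×10^5)
L = 5.41 m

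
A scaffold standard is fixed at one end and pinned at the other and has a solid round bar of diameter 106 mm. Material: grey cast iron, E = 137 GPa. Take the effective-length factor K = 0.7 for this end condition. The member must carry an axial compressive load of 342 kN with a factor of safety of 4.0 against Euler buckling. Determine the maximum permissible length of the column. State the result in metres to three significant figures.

I = πd⁴/64 = π×106⁴/64 = 6.197×10^6 mm⁴
I = 6.197×10^-6 m⁴
Required critical load P_cr = n·P = 4.0 × 342 = 1368 kN = 1.368×10^6 N
From P_cr = π²EI/(K·L)²:  L = (1/K)·√(π²EI/P_cr) = (1/0.7)·√(π²×1.37×10^11×6.197×10^-6/1.368×10^6)
L = 3.54 m

L_max ≈ 3.54 m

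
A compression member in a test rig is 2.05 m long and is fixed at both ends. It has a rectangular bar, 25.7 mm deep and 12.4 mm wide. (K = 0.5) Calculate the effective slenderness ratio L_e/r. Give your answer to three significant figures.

For a rectangle r_min = b/√12 = 12.4/√12 = 3.580 mm
L_e = K·L = 0.5 × 2.05 m = 1.025 m = 1025.0 mm
λ = L_e / r_min = 1025.0 / 3.580 = 286

λ ≈ 286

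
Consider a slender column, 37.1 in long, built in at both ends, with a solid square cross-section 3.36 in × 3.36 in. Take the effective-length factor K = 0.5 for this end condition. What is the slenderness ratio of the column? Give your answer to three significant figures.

I = a⁴/12 = 3.36⁴/12 = 10.62 in⁴
A = 11.29 in²;  r_min = √(I/A) = √(10.62/11.29) = 0.9699 in
L_e = K·L = 0.5 × 37.1 = 18.55 in
λ = L_e / r_min = 18.550 / 0.9699 = 19.1

λ ≈ 19.1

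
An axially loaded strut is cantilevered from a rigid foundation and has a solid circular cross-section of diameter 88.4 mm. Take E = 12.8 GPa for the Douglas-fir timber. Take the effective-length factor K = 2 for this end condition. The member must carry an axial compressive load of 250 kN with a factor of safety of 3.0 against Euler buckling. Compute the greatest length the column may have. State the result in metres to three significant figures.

I = πd⁴/64 = π×88.4⁴/64 = 2.998×10^6 mm⁴
I = 2.998×10^-6 m⁴
Required critical load P_cr = n·P = 3.0 × 250 = 750.0 kN = 7.500×10^5 N
From P_cr = π²EI/(K·L)²:  L = (1/K)·√(π²EI/P_cr) = (1/2)·√(π²×1.28×10^10×2.998×10^-6/7.500×10^5)
L = 0.355 m

L_max ≈ 0.355 m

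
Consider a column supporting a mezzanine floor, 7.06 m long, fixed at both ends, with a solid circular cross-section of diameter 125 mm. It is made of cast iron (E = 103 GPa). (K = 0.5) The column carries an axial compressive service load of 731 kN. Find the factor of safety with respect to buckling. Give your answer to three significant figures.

I = πd⁴/64 = π×125⁴/64 = 1.198×10^7 mm⁴
I = 1.198×10^7 mm⁴ = 1.198×10^-5 m⁴
Effective length L_e = K·L = 0.5 × 7.06 = 3.530 m
P_cr = π²EI / L_e² = π² × 103×10⁹ × 1.198×10^-5 / 3.530² = 9.777×10^5 N
Factor of safety n = P_cr / P = 977.68 / 731 = 1.34

n ≈ 1.34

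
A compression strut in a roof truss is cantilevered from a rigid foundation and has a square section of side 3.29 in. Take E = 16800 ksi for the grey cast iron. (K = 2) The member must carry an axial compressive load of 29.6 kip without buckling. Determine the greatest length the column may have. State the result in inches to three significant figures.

I = a⁴/12 = 3.29⁴/12 = 9.763 in⁴
At the buckling limit P_cr = P = 2.960×10^4 lb
From P_cr = π²EI/(K·L)²:  L = (1/K)·√(π²EI/P_cr) = (1/2)·√(π²×1.68×10^7×9.763/2.960×10^4)
L = 117 in

L_max ≈ 117 in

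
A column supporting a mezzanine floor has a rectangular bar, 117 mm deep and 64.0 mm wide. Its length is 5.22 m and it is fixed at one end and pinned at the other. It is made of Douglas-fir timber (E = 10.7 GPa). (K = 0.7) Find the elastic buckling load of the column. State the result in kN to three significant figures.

Buckling occurs about the weak axis: I_min = h·b³/12 with b = 64.0 mm (the shorter side).
I_min = 117×64.0³/12 = 2.556×10^6 mm⁴
I = 2.556×10^6 mm⁴ = 2.556×10^-6 m⁴
Effective length L_e = K·L = 0.7 × 5.22 = 3.654 m
P_cr = π²EI / L_e² = π² × 10.7×10⁹ × 2.556×10^-6 / 3.654² = 2.022×10^4 N

P_cr ≈ 20.2 kN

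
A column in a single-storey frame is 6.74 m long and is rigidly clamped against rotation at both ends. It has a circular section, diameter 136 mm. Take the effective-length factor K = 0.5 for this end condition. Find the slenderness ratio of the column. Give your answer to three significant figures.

I = πd⁴/64 = π×136⁴/64 = 1.679×10^7 mm⁴
A = 1.453×10^4 mm²;  r_min = √(I/A) = √(1.679×10^7/1.453×10^4) = 34.00 mm
L_e = K·L = 0.5 × 6.74 m = 3.370 m = 3370.0 mm
λ = L_e / r_min = 3370.0 / 34.00 = 99.1

λ ≈ 99.1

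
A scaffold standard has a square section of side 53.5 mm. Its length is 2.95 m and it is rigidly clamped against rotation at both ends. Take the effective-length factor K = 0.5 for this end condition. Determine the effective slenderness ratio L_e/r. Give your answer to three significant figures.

I = a⁴/12 = 53.5⁴/12 = 6.827×10^5 mm⁴
A = 2.862×10^3 mm²;  r_min = √(I/A) = √(6.827×10^5/2.862×10^3) = 15.44 mm
L_e = K·L = 0.5 × 2.95 m = 1.475 m = 1475.0 mm
λ = L_e / r_min = 1475.0 / 15.44 = 95.5

λ ≈ 95.5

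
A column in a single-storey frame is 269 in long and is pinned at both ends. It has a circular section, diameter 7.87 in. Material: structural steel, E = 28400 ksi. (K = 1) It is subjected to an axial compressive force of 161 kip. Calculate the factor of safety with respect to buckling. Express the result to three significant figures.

n ≈ 4.53

I = πd⁴/64 = π×7.87⁴/64 = 188.3 in⁴
Effective length L_e = K·L = 1 × 269 = 269.0 in
P_cr = π²EI / L_e² = π² × 28400×10³ × 188.3 / 269.0² = 7.294×10^5 lb
Factor of safety n = P_cr / P = 729.43 / 161 = 4.53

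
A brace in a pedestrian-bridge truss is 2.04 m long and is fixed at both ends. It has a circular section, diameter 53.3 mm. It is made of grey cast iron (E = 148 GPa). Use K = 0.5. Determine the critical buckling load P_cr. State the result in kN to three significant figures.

I = πd⁴/64 = π×53.3⁴/64 = 3.962×10^5 mm⁴
I = 3.962×10^5 mm⁴ = 3.962×10^-7 m⁴
Effective length L_e = K·L = 0.5 × 2.04 = 1.020 m
P_cr = π²EI / L_e² = π² × 148×10⁹ × 3.962×10^-7 / 1.020² = 5.562×10^5 N

P_cr ≈ 556 kN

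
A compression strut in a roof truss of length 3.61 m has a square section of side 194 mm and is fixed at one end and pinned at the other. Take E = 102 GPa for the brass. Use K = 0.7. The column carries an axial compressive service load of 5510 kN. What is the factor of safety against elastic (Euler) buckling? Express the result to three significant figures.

I = a⁴/12 = 194⁴/12 = 1.180×10^8 mm⁴
I = 1.180×10^8 mm⁴ = 1.180×10^-4 m⁴
Effective length L_e = K·L = 0.7 × 3.61 = 2.527 m
P_cr = π²EI / L_e² = π² × 102×10⁹ × 1.180×10^-4 / 2.527² = 1.861×10^7 N
Factor of safety n = P_cr / P = 18609 / 5510 = 3.38

n ≈ 3.38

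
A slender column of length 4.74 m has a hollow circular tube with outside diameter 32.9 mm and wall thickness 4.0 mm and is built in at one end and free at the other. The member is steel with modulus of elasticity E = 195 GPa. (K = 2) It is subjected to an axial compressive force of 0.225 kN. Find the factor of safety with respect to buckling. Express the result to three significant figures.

Inner diameter d_i = 32.9 − 2×4.0 = 24.90 mm
I = π(d_o⁴ − d_i⁴)/64 = π(32.9⁴ − 24.90⁴)/64 = 3.864×10^4 mm⁴
I = 3.864×10^4 mm⁴ = 3.864×10^-8 m⁴
Effective length L_e = K·L = 2 × 4.74 = 9.480 m
P_cr = π²EI / L_e² = π² × 195×10⁹ × 3.864×10^-8 / 9.480² = 827.5 N
Factor of safety n = P_cr / P = 0.82751 / 0.225 = 3.68

n ≈ 3.68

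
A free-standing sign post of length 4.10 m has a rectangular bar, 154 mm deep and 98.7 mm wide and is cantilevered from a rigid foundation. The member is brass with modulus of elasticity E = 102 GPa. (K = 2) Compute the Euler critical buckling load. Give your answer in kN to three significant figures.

Buckling occurs about the weak axis: I_min = h·b³/12 with b = 98.7 mm (the shorter side).
I_min = 154×98.7³/12 = 1.234×10^7 mm⁴
I = 1.234×10^7 mm⁴ = 1.234×10^-5 m⁴
Effective length L_e = K·L = 2 × 4.10 = 8.200 m
P_cr = π²EI / L_e² = π² × 102×10⁹ × 1.234×10^-5 / 8.200² = 1.847×10^5 N

P_cr ≈ 185 kN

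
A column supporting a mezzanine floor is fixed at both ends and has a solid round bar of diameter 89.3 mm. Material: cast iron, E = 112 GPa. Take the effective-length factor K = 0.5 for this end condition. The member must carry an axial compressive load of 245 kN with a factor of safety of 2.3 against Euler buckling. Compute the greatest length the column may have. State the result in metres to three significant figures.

I = πd⁴/64 = π×89.3⁴/64 = 3.122×10^6 mm⁴
I = 3.122×10^-6 m⁴
Required critical load P_cr = n·P = 2.3 × 245 = 563.5 kN = 5.635×10^5 N
From P_cr = π²EI/(K·L)²:  L = (1/K)·√(π²EI/P_cr) = (1/0.5)·√(π²×1.12×10^11×3.122×10^-6/5.635×10^5)
L = 4.95 m

L_max ≈ 4.95 m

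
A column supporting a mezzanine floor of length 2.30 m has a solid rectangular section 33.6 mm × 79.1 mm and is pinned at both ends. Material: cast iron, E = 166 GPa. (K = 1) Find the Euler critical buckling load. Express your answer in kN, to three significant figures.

P_cr ≈ 77.4 kN

Buckling occurs about the weak axis: I_min = h·b³/12 with b = 33.6 mm (the shorter side).
I_min = 79.1×33.6³/12 = 2.500×10^5 mm⁴
I = 2.500×10^5 mm⁴ = 2.500×10^-7 m⁴
Effective length L_e = K·L = 1 × 2.30 = 2.300 m
P_cr = π²EI / L_e² = π² × 166×10⁹ × 2.500×10^-7 / 2.300² = 7.744×10^4 N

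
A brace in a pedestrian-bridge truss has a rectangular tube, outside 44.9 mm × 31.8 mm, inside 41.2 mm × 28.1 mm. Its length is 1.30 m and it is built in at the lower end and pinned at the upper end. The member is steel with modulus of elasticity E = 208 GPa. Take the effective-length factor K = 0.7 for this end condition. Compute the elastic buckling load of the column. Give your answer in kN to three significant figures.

Weak-axis I_min = (h_o·b_o³ − h_i·b_i³)/12 with b_o = 31.8, b_i = 28.10 mm (shorter outer/inner sides).
I_min = (44.9×31.8³ − 41.20×28.10³)/12 = 4.414×10^4 mm⁴
I = 4.414×10^4 mm⁴ = 4.414×10^-8 m⁴
Effective length L_e = K·L = 0.7 × 1.30 = 0.9100 m
P_cr = π²EI / L_e² = π² × 208×10⁹ × 4.414×10^-8 / 0.9100² = 1.094×10^5 N

P_cr ≈ 109 kN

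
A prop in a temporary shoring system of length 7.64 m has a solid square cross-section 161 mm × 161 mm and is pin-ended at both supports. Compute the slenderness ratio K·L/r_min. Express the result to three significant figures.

λ ≈ 164

For a square r = a/√12 = 161/√12 = 46.48 mm
L_e = K·L = 1 × 7.64 m = 7.640 m = 7640.0 mm
λ = L_e / r_min = 7640.0 / 46.48 = 164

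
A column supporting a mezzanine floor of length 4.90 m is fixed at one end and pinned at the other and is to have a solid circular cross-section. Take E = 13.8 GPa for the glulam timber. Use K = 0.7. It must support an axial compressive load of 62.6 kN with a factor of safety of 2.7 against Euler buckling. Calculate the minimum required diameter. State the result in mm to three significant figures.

Required P_cr = n·P = 2.7 × 62.6 = 169.0 kN
L_e = K·L = 0.7 × 4.90 = 3.430 m
Required I = P_cr·L_e²/(π²E) = 1.690×10^5 × 3.430² / (π² × 1.38×10^10) = 1.460×10^-5 m⁴
I_req = 1.460×10^7 mm⁴
Solid circle: I = πd⁴/64  ⇒  d = (64I/π)^(1/4) = (64×1.460×10^7/π)^(1/4) = 131 mm

d ≈ 131 mm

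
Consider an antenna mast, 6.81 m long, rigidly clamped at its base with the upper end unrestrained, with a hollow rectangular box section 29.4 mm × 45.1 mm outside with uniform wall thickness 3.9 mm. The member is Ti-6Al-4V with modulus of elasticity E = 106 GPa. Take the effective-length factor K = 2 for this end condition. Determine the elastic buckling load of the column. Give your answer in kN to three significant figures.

P_cr ≈ 0.362 kN

Inner dimensions: h_i = 45.1 − 2×3.9 = 37.30 mm, b_i = 29.4 − 2×3.9 = 21.60 mm
Weak-axis I_min = (h_o·b_o³ − h_i·b_i³)/12 with b_o = 29.4, b_i = 21.60 mm (shorter outer/inner sides).
I_min = (45.1×29.4³ − 37.30×21.60³)/12 = 6.418×10^4 mm⁴
I = 6.418×10^4 mm⁴ = 6.418×10^-8 m⁴
Effective length L_e = K·L = 2 × 6.81 = 13.62 m
P_cr = π²EI / L_e² = π² × 106×10⁹ × 6.418×10^-8 / 13.62² = 362.0 N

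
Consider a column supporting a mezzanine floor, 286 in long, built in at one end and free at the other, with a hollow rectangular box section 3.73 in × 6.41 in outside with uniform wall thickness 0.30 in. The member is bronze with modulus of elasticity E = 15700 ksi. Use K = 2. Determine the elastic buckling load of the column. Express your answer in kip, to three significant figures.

P_cr ≈ 6.10 kip

Inner dimensions: h_i = 6.41 − 2×0.30 = 5.810 in, b_i = 3.73 − 2×0.30 = 3.130 in
Weak-axis I_min = (h_o·b_o³ − h_i·b_i³)/12 with b_o = 3.73, b_i = 3.130 in (shorter outer/inner sides).
I_min = (6.41×3.73³ − 5.810×3.130³)/12 = 12.87 in⁴
Effective length L_e = K·L = 2 × 286 = 572.0 in
P_cr = π²EI / L_e² = π² × 15700×10³ × 12.87 / 572.0² = 6.097×10^3 lb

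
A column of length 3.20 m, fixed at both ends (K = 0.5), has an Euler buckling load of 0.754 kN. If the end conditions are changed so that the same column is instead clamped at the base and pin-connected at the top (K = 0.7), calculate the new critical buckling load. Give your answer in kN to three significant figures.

P_cr ∝ 1/K², so P_cr,new = P_cr,old × (K_old/K_new)² = 0.754 × (0.5/0.7)²
= 0.754 × 0.5102 = 0.385 kN

P_cr ≈ 0.385 kN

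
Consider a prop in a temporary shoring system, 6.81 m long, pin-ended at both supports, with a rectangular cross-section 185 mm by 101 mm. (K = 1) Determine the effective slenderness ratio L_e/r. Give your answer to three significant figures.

λ ≈ 234

For a rectangle r_min = b/√12 = 101/√12 = 29.16 mm
L_e = K·L = 1 × 6.81 m = 6.810 m = 6810.0 mm
λ = L_e / r_min = 6810.0 / 29.16 = 234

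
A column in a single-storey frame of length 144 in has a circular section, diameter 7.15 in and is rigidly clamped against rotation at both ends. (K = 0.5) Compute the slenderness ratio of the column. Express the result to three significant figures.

For a solid circle r = d/4 = 7.15/4 = 1.788 in
L_e = K·L = 0.5 × 144 = 72.00 in
λ = L_e / r_min = 72.000 / 1.788 = 40.3

λ ≈ 40.3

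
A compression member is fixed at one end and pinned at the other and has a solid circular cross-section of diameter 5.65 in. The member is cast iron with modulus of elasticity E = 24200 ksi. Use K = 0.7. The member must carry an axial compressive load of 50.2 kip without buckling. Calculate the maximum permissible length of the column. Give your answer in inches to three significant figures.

I = πd⁴/64 = π×5.65⁴/64 = 50.02 in⁴
At the buckling limit P_cr = P = 5.020×10^4 lb
From P_cr = π²EI/(K·L)²:  L = (1/K)·√(π²EI/P_cr) = (1/0.7)·√(π²×2.42×10^7×50.02/5.020×10^4)
L = 697 in

L_max ≈ 697 in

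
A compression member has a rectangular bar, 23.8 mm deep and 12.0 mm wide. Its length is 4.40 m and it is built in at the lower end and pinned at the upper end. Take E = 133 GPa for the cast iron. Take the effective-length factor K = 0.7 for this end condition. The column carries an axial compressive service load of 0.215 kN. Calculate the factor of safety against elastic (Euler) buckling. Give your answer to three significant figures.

Buckling occurs about the weak axis: I_min = h·b³/12 with b = 12.0 mm (the shorter side).
I_min = 23.8×12.0³/12 = 3.427×10^3 mm⁴
I = 3.427×10^3 mm⁴ = 3.427×10^-9 m⁴
Effective length L_e = K·L = 0.7 × 4.40 = 3.080 m
P_cr = π²EI / L_e² = π² × 133×10⁹ × 3.427×10^-9 / 3.080² = 474.2 N
Factor of safety n = P_cr / P = 0.47423 / 0.215 = 2.21

n ≈ 2.21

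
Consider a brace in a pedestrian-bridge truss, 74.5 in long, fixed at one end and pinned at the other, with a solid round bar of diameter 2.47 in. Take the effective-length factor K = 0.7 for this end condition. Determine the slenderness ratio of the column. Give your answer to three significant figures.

λ ≈ 84.5

For a solid circle r = d/4 = 2.47/4 = 0.6175 in
L_e = K·L = 0.7 × 74.5 = 52.15 in
λ = L_e / r_min = 52.150 / 0.6175 = 84.5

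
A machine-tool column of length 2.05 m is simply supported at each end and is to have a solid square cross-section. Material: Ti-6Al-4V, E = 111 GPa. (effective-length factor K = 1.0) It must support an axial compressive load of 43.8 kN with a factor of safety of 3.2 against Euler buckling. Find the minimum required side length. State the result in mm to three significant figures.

Required P_cr = n·P = 3.2 × 43.8 = 140.2 kN
L_e = K·L = 1 × 2.05 = 2.050 m
Required I = P_cr·L_e²/(π²E) = 1.402×10^5 × 2.050² / (π² × 1.11×10^11) = 5.377×10^-7 m⁴
I_req = 5.377×10^5 mm⁴
Solid square: I = a⁴/12  ⇒  a = (12I)^(1/4) = (12×5.377×10^5)^(1/4) = 50.4 mm

a ≈ 50.4 mm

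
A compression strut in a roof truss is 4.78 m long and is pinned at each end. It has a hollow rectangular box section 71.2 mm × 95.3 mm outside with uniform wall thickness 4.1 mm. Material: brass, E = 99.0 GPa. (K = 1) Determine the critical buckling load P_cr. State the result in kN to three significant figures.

P_cr ≈ 45.0 kN

Inner dimensions: h_i = 95.3 − 2×4.1 = 87.10 mm, b_i = 71.2 − 2×4.1 = 63.00 mm
Weak-axis I_min = (h_o·b_o³ − h_i·b_i³)/12 with b_o = 71.2, b_i = 63.00 mm (shorter outer/inner sides).
I_min = (95.3×71.2³ − 87.10×63.00³)/12 = 1.052×10^6 mm⁴
I = 1.052×10^6 mm⁴ = 1.052×10^-6 m⁴
Effective length L_e = K·L = 1 × 4.78 = 4.780 m
P_cr = π²EI / L_e² = π² × 99.0×10⁹ × 1.052×10^-6 / 4.780² = 4.497×10^4 N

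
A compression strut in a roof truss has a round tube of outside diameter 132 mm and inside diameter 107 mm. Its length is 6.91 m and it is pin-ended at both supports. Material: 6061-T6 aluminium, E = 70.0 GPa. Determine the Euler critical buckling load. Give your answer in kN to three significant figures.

d_o = 132 mm, d_i = 107 mm
I = π(d_o⁴ − d_i⁴)/64 = π(132⁴ − 107.0⁴)/64 = 8.468×10^6 mm⁴
I = 8.468×10^6 mm⁴ = 8.468×10^-6 m⁴
Effective length L_e = K·L = 1 × 6.91 = 6.910 m
P_cr = π²EI / L_e² = π² × 70.0×10⁹ × 8.468×10^-6 / 6.910² = 1.225×10^5 N

P_cr ≈ 123 kN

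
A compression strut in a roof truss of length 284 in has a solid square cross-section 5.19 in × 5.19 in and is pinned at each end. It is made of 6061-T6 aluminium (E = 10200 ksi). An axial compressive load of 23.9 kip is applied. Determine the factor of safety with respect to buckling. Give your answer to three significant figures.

I = a⁴/12 = 5.19⁴/12 = 60.46 in⁴
Effective length L_e = K·L = 1 × 284 = 284.0 in
P_cr = π²EI / L_e² = π² × 10200×10³ × 60.46 / 284.0² = 7.547×10^4 lb
Factor of safety n = P_cr / P = 75.466 / 23.9 = 3.16

n ≈ 3.16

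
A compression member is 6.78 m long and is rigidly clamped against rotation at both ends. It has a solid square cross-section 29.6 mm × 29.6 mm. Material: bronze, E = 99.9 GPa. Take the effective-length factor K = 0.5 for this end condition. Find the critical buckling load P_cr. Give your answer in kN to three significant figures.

P_cr ≈ 5.49 kN

I = a⁴/12 = 29.6⁴/12 = 6.397×10^4 mm⁴
I = 6.397×10^4 mm⁴ = 6.397×10^-8 m⁴
Effective length L_e = K·L = 0.5 × 6.78 = 3.390 m
P_cr = π²EI / L_e² = π² × 99.9×10⁹ × 6.397×10^-8 / 3.390² = 5.488×10^3 N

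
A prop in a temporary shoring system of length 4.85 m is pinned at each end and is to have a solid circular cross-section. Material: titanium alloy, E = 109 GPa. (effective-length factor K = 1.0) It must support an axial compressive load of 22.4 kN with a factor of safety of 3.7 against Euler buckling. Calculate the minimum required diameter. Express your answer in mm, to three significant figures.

d ≈ 77.9 mm

Required P_cr = n·P = 3.7 × 22.4 = 82.88 kN
L_e = K·L = 1 × 4.85 = 4.850 m
Required I = P_cr·L_e²/(π²E) = 8.288×10^4 × 4.850² / (π² × 1.09×10^11) = 1.812×10^-6 m⁴
I_req = 1.812×10^6 mm⁴
Solid circle: I = πd⁴/64  ⇒  d = (64I/π)^(1/4) = (64×1.812×10^6/π)^(1/4) = 77.9 mm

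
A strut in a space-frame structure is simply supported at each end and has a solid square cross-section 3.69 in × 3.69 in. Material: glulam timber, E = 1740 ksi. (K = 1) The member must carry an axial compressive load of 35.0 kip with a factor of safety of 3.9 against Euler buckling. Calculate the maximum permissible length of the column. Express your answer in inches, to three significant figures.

I = a⁴/12 = 3.69⁴/12 = 15.45 in⁴
Required critical load P_cr = n·P = 3.9 × 35.0 = 136.5 kip = 1.365×10^5 lb
From P_cr = π²EI/(K·L)²:  L = (1/K)·√(π²EI/P_cr) = (1/1)·√(π²×1.74×10^6×15.45/1.365×10^5)
L = 44.1 in

L_max ≈ 44.1 in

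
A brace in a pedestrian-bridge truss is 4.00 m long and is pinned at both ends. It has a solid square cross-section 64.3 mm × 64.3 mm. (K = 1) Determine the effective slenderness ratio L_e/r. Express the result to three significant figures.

I = a⁴/12 = 64.3⁴/12 = 1.425×10^6 mm⁴
A = 4.134×10^3 mm²;  r_min = √(I/A) = √(1.425×10^6/4.134×10^3) = 18.56 mm
L_e = K·L = 1 × 4.00 m = 4.000 m = 4000.0 mm
λ = L_e / r_min = 4000.0 / 18.56 = 215

λ ≈ 215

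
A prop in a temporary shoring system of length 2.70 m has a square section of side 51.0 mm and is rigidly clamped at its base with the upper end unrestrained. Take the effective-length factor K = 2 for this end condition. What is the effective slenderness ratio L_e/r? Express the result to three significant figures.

For a square r = a/√12 = 51.0/√12 = 14.72 mm
L_e = K·L = 2 × 2.70 m = 5.400 m = 5400.0 mm
λ = L_e / r_min = 5400.0 / 14.72 = 367

λ ≈ 367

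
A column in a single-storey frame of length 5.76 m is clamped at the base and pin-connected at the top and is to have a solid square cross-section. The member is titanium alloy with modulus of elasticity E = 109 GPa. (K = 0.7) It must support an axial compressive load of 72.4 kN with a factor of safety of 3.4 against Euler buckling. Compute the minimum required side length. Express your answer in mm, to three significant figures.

a ≈ 81.7 mm

Required P_cr = n·P = 3.4 × 72.4 = 246.2 kN
L_e = K·L = 0.7 × 5.76 = 4.032 m
Required I = P_cr·L_e²/(π²E) = 2.462×10^5 × 4.032² / (π² × 1.09×10^11) = 3.720×10^-6 m⁴
I_req = 3.720×10^6 mm⁴
Solid square: I = a⁴/12  ⇒  a = (12I)^(1/4) = (12×3.720×10^6)^(1/4) = 81.7 mm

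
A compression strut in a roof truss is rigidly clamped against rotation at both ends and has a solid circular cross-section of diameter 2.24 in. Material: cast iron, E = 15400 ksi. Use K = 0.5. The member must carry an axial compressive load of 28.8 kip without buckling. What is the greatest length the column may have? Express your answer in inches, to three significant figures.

L_max ≈ 162 in

I = πd⁴/64 = π×2.24⁴/64 = 1.236 in⁴
At the buckling limit P_cr = P = 2.880×10^4 lb
From P_cr = π²EI/(K·L)²:  L = (1/K)·√(π²EI/P_cr) = (1/0.5)·√(π²×1.54×10^7×1.236/2.880×10^4)
L = 162 in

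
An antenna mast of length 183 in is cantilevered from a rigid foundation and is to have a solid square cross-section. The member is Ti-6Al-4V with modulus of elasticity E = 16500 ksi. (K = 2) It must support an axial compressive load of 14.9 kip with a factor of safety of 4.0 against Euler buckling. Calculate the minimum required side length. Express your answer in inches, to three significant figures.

a ≈ 4.92 in

Required P_cr = n·P = 4.0 × 14.9 = 59.60 kip
L_e = K·L = 2 × 183 = 366.0 in
Required I = P_cr·L_e²/(π²E) = 5.960×10^4 × 366.0² / (π² × 1.65×10^7) = 49.03 in⁴
Solid square: I = a⁴/12  ⇒  a = (12I)^(1/4) = (12×49.03)^(1/4) = 4.92 in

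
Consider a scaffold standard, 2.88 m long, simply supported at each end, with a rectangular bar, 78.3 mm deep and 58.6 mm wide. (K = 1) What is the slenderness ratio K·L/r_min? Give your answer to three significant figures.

Buckling occurs about the weak axis: I_min = h·b³/12 with b = 58.6 mm (the shorter side).
I_min = 78.3×58.6³/12 = 1.313×10^6 mm⁴
A = 4.588×10^3 mm²;  r_min = √(I/A) = √(1.313×10^6/4.588×10^3) = 16.92 mm
L_e = K·L = 1 × 2.88 m = 2.880 m = 2880.0 mm
λ = L_e / r_min = 2880.0 / 16.92 = 170

λ ≈ 170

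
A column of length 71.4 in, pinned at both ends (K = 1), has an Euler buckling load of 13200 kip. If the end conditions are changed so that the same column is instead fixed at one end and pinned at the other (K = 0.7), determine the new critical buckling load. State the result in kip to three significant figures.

P_cr ∝ 1/K², so P_cr,new = P_cr,old × (K_old/K_new)² = 13200 × (1/0.7)²
= 13200 × 2.041 = 26900 kip

P_cr ≈ 26900 kip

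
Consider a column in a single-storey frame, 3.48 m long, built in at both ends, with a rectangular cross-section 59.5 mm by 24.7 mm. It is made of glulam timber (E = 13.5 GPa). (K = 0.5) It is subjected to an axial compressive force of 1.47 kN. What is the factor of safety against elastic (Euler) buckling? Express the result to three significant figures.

n ≈ 2.24

Buckling occurs about the weak axis: I_min = h·b³/12 with b = 24.7 mm (the shorter side).
I_min = 59.5×24.7³/12 = 7.472×10^4 mm⁴
I = 7.472×10^4 mm⁴ = 7.472×10^-8 m⁴
Effective length L_e = K·L = 0.5 × 3.48 = 1.740 m
P_cr = π²EI / L_e² = π² × 13.5×10⁹ × 7.472×10^-8 / 1.740² = 3.288×10^3 N
Factor of safety n = P_cr / P = 3.2882 / 1.47 = 2.24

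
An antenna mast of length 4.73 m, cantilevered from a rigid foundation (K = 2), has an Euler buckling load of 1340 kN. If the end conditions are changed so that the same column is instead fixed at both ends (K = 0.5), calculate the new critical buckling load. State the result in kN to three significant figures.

P_cr ≈ 21400 kN

P_cr ∝ 1/K², so P_cr,new = P_cr,old × (K_old/K_new)² = 1340 × (2/0.5)²
= 1340 × 16.00 = 21400 kN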